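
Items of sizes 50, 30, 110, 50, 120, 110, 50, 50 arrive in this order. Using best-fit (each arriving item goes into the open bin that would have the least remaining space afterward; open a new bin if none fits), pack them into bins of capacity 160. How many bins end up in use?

4

  50 → bin 1 (new)  [load 50/160]
  30 → bin 1  [load 80/160]
  110 → bin 2 (new)  [load 110/160]
  50 → bin 2  [load 160/160]
  120 → bin 3 (new)  [load 120/160]
  110 → bin 4 (new)  [load 110/160]
  50 → bin 4  [load 160/160]
  50 → bin 1  [load 130/160]
4 bins opened.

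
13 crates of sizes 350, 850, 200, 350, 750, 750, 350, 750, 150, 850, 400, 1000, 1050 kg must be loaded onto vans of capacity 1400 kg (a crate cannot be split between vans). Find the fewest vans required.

7

Total = 1050 + 1000 + 850 + 850 + 750 + 750 + 750 + 400 + 350 + 350 + 350 + 200 + 150 = 7800 kg.
Lower bound: ⌈7800/1400⌉ = 6 vans.
Also, 7 crates each exceed 700 kg, and no two of those can share a van, so at least 7 vans are needed.
A packing using 7 vans:
  van 1: 1050 + 350 = 1400
  van 2: 1000 + 400 = 1400
  van 3: 850 + 350 + 200 = 1400
  van 4: 850 + 350 + 150 = 1350
  van 5: 750 = 750
  van 6: 750 = 750
  van 7: 750 = 750
This matches the lower bound, so 7 is optimal.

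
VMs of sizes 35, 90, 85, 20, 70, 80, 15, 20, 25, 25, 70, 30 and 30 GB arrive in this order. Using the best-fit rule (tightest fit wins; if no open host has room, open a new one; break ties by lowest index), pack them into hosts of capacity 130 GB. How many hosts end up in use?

5

  35 → host 1 (new)  [load 35/130]
  90 → host 1  [load 125/130]
  85 → host 2 (new)  [load 85/130]
  20 → host 2  [load 105/130]
  70 → host 3 (new)  [load 70/130]
  80 → host 4 (new)  [load 80/130]
  15 → host 2  [load 120/130]
  20 → host 4  [load 100/130]
  25 → host 4  [load 125/130]
  25 → host 3  [load 95/130]
  70 → host 5 (new)  [load 70/130]
  30 → host 3  [load 125/130]
  30 → host 5  [load 100/130]
5 hosts opened.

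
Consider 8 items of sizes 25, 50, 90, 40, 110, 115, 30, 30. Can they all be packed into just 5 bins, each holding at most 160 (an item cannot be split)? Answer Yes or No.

Yes

A valid assignment using 4 bins:
  bin 1: 115 + 40 = 155
  bin 2: 110 + 50 = 160
  bin 3: 90 + 30 + 30 = 150
  bin 4: 25 = 25
That uses only 4 ≤ 5, so 5 bins are enough.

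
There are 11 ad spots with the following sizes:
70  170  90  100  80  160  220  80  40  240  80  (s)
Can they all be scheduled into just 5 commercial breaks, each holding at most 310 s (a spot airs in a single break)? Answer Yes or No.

Yes

A valid assignment using 5 commercial breaks:
  break 1: 240 + 70 = 310
  break 2: 220 + 90 = 310
  break 3: 170 + 100 + 40 = 310
  break 4: 160 + 80 = 240
  break 5: 80 + 80 = 160
Every load is within 310 s, so 5 commercial breaks suffice.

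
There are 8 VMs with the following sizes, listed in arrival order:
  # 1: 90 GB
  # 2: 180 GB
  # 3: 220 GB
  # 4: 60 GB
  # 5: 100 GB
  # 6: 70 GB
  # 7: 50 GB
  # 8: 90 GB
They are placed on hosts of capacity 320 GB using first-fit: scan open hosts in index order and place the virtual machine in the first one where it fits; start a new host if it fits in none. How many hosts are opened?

3

  90 → host 1 (new)  [load 90/320]
  180 → host 1  [load 270/320]
  220 → host 2 (new)  [load 220/320]
  60 → host 2  [load 280/320]
  100 → host 3 (new)  [load 100/320]
  70 → host 3  [load 170/320]
  50 → host 1  [load 320/320]
  90 → host 3  [load 260/320]
3 hosts opened.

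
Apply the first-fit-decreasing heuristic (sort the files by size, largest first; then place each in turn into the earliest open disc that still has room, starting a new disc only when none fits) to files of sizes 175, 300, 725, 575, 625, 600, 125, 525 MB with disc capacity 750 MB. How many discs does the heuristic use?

Sorted descending: 725, 625, 600, 575, 525, 300, 175, 125.
  725 → disc 1 (new)  [load 725/750]
  625 → disc 2 (new)  [load 625/750]
  600 → disc 3 (new)  [load 600/750]
  575 → disc 4 (new)  [load 575/750]
  525 → disc 5 (new)  [load 525/750]
  300 → disc 6 (new)  [load 300/750]
  175 → disc 4  [load 750/750]
  125 → disc 2  [load 750/750]
6 discs opened.

6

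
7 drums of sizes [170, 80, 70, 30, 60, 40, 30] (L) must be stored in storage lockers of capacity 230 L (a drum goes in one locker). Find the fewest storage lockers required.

Total = 170 + 80 + 70 + 60 + 40 + 30 + 30 = 480 L.
Lower bound: ⌈480/230⌉ = 3 storage lockers.
A packing using 3 storage lockers:
  locker 1: 170 + 60 = 230
  locker 2: 80 + 70 + 40 + 30 = 220
  locker 3: 30 = 30
This matches the lower bound, so 3 is optimal.

3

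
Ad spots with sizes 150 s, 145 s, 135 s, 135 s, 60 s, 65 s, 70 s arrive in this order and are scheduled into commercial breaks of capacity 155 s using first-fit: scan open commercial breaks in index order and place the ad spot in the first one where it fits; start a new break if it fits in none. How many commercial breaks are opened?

  150 → break 1 (new)  [load 150/155]
  145 → break 2 (new)  [load 145/155]
  135 → break 3 (new)  [load 135/155]
  135 → break 4 (new)  [load 135/155]
  60 → break 5 (new)  [load 60/155]
  65 → break 5  [load 125/155]
  70 → break 6 (new)  [load 70/155]
6 commercial breaks opened.

6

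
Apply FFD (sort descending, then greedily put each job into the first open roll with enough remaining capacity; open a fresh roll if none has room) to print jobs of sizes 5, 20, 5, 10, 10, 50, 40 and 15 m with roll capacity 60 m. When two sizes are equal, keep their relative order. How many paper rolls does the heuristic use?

3

Sorted descending: 50, 40, 20, 15, 10, 10, 5, 5.
  50 → roll 1 (new)  [load 50/60]
  40 → roll 2 (new)  [load 40/60]
  20 → roll 2  [load 60/60]
  15 → roll 3 (new)  [load 15/60]
  10 → roll 1  [load 60/60]
  10 → roll 3  [load 25/60]
  5 → roll 3  [load 30/60]
  5 → roll 3  [load 35/60]
3 paper rolls opened.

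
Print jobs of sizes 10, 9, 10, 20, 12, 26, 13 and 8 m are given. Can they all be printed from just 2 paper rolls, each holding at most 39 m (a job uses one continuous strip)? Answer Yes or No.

Total = 108 m; ⌈108/39⌉ = 3.
At least 3 paper rolls are required, but only 2 are allowed.

No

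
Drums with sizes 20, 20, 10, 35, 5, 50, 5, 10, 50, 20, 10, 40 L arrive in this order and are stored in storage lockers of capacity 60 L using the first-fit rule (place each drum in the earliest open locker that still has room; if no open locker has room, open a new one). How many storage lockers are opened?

5

  20 → locker 1 (new)  [load 20/60]
  20 → locker 1  [load 40/60]
  10 → locker 1  [load 50/60]
  35 → locker 2 (new)  [load 35/60]
  5 → locker 1  [load 55/60]
  50 → locker 3 (new)  [load 50/60]
  5 → locker 1  [load 60/60]
  10 → locker 2  [load 45/60]
  50 → locker 4 (new)  [load 50/60]
  20 → locker 5 (new)  [load 20/60]
  10 → locker 2  [load 55/60]
  40 → locker 5  [load 60/60]
5 storage lockers opened.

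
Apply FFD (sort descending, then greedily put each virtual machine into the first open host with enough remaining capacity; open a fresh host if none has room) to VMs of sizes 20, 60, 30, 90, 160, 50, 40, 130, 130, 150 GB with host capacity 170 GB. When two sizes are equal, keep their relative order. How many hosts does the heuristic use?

Sorted descending: 160, 150, 130, 130, 90, 60, 50, 40, 30, 20.
  160 → host 1 (new)  [load 160/170]
  150 → host 2 (new)  [load 150/170]
  130 → host 3 (new)  [load 130/170]
  130 → host 4 (new)  [load 130/170]
  90 → host 5 (new)  [load 90/170]
  60 → host 5  [load 150/170]
  50 → host 6 (new)  [load 50/170]
  40 → host 3  [load 170/170]
  30 → host 4  [load 160/170]
  20 → host 2  [load 170/170]
6 hosts opened.

6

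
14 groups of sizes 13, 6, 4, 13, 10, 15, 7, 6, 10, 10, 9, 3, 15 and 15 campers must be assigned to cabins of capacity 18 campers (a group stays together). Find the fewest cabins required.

9

Total = 15 + 15 + 15 + 13 + 13 + 10 + 10 + 10 + 9 + 7 + 6 + 6 + 4 + 3 = 136 campers.
Lower bound: ⌈136/18⌉ = 8 cabins.
A packing using 9 cabins:
  cabin 1: 15 + 3 = 18
  cabin 2: 15 = 15
  cabin 3: 15 = 15
  cabin 4: 13 + 4 = 17
  cabin 5: 13 = 13
  cabin 6: 10 + 7 = 17
  cabin 7: 10 + 6 = 16
  cabin 8: 10 + 6 = 16
  cabin 9: 9 = 9
No arrangement into 8 cabins stays within capacity, so 9 is optimal.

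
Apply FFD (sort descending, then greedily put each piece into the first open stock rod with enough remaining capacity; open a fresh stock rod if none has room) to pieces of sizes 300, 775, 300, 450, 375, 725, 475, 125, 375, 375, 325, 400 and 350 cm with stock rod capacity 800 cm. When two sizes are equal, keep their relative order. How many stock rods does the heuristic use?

Sorted descending: 775, 725, 475, 450, 400, 375, 375, 375, 350, 325, 300, 300, 125.
  775 → stock rod 1 (new)  [load 775/800]
  725 → stock rod 2 (new)  [load 725/800]
  475 → stock rod 3 (new)  [load 475/800]
  450 → stock rod 4 (new)  [load 450/800]
  400 → stock rod 5 (new)  [load 400/800]
  375 → stock rod 5  [load 775/800]
  375 → stock rod 6 (new)  [load 375/800]
  375 → stock rod 6  [load 750/800]
  350 → stock rod 4  [load 800/800]
  325 → stock rod 3  [load 800/800]
  300 → stock rod 7 (new)  [load 300/800]
  300 → stock rod 7  [load 600/800]
  125 → stock rod 7  [load 725/800]
7 stock rods opened.

7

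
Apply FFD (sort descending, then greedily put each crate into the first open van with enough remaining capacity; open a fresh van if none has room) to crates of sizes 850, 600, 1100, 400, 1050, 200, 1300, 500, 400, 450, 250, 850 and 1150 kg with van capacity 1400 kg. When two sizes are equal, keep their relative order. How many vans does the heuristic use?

7

Sorted descending: 1300, 1150, 1100, 1050, 850, 850, 600, 500, 450, 400, 400, 250, 200.
  1300 → van 1 (new)  [load 1300/1400]
  1150 → van 2 (new)  [load 1150/1400]
  1100 → van 3 (new)  [load 1100/1400]
  1050 → van 4 (new)  [load 1050/1400]
  850 → van 5 (new)  [load 850/1400]
  850 → van 6 (new)  [load 850/1400]
  600 → van 7 (new)  [load 600/1400]
  500 → van 5  [load 1350/1400]
  450 → van 6  [load 1300/1400]
  400 → van 7  [load 1000/1400]
  400 → van 7  [load 1400/1400]
  250 → van 2  [load 1400/1400]
  200 → van 3  [load 1300/1400]
7 vans opened.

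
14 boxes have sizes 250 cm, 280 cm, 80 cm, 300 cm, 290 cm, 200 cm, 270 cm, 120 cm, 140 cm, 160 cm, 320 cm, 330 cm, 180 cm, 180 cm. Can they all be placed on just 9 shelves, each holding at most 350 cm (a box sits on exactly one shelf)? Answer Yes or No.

No

Total = 3100 cm; ⌈3100/350⌉ = 9.
10 boxes each exceed half the capacity and cannot share a shelf, forcing at least 10 shelves.
At least 10 shelves are required, but only 9 are allowed.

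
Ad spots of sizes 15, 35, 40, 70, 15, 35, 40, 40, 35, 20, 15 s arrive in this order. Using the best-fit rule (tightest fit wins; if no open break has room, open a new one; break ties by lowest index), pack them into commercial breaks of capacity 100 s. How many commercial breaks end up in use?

  15 → break 1 (new)  [load 15/100]
  35 → break 1  [load 50/100]
  40 → break 1  [load 90/100]
  70 → break 2 (new)  [load 70/100]
  15 → break 2  [load 85/100]
  35 → break 3 (new)  [load 35/100]
  40 → break 3  [load 75/100]
  40 → break 4 (new)  [load 40/100]
  35 → break 4  [load 75/100]
  20 → break 3  [load 95/100]
  15 → break 2  [load 100/100]
4 commercial breaks opened.

4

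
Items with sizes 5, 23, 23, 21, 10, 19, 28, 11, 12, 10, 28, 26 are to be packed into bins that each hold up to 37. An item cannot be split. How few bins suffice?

7

Total = 28 + 28 + 26 + 23 + 23 + 21 + 19 + 12 + 11 + 10 + 10 + 5 = 216.
Lower bound: ⌈216/37⌉ = 6 bins.
Also, 7 items each exceed 37/2, and no two of those can share a bin, so at least 7 bins are needed.
A packing using 7 bins:
  bin 1: 28 + 5 = 33
  bin 2: 28 = 28
  bin 3: 26 + 11 = 37
  bin 4: 23 + 12 = 35
  bin 5: 23 + 10 = 33
  bin 6: 21 + 10 = 31
  bin 7: 19 = 19
This matches the lower bound, so 7 is optimal.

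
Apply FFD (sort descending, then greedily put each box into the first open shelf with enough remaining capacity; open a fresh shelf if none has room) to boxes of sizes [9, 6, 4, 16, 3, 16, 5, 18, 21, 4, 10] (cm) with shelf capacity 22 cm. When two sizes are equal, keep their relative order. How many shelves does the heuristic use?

6

Sorted descending: 21, 18, 16, 16, 10, 9, 6, 5, 4, 4, 3.
  21 → shelf 1 (new)  [load 21/22]
  18 → shelf 2 (new)  [load 18/22]
  16 → shelf 3 (new)  [load 16/22]
  16 → shelf 4 (new)  [load 16/22]
  10 → shelf 5 (new)  [load 10/22]
  9 → shelf 5  [load 19/22]
  6 → shelf 3  [load 22/22]
  5 → shelf 4  [load 21/22]
  4 → shelf 2  [load 22/22]
  4 → shelf 6 (new)  [load 4/22]
  3 → shelf 5  [load 22/22]
6 shelves opened.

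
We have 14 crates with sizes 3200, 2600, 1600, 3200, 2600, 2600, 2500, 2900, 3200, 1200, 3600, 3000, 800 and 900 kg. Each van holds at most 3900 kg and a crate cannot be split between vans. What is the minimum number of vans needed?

Total = 3600 + 3200 + 3200 + 3200 + 3000 + 2900 + 2600 + 2600 + 2600 + 2500 + 1600 + 1200 + 900 + 800 = 33900 kg.
Lower bound: ⌈33900/3900⌉ = 9 vans.
Also, 10 crates each exceed 1950 kg, and no two of those can share a van, so at least 10 vans are needed.
A packing using 11 vans:
  van 1: 3600 = 3600
  van 2: 3200 = 3200
  van 3: 3200 = 3200
  van 4: 3200 = 3200
  van 5: 3000 + 900 = 3900
  van 6: 2900 + 800 = 3700
  van 7: 2600 + 1200 = 3800
  van 8: 2600 = 2600
  van 9: 2600 = 2600
  van 10: 2500 = 2500
  van 11: 1600 = 1600
No arrangement into 10 vans stays within capacity, so 11 is optimal.

11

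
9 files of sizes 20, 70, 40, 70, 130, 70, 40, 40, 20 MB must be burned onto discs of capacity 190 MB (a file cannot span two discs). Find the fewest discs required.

3

Total = 130 + 70 + 70 + 70 + 40 + 40 + 40 + 20 + 20 = 500 MB.
Lower bound: ⌈500/190⌉ = 3 discs.
A packing using 3 discs:
  disc 1: 130 + 40 + 20 = 190
  disc 2: 70 + 70 + 40 = 180
  disc 3: 70 + 40 + 20 = 130
This matches the lower bound, so 3 is optimal.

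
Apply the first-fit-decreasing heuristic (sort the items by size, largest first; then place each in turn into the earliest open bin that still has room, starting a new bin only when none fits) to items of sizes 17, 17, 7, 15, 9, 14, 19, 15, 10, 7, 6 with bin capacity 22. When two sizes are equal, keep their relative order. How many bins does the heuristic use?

7

Sorted descending: 19, 17, 17, 15, 15, 14, 10, 9, 7, 7, 6.
  19 → bin 1 (new)  [load 19/22]
  17 → bin 2 (new)  [load 17/22]
  17 → bin 3 (new)  [load 17/22]
  15 → bin 4 (new)  [load 15/22]
  15 → bin 5 (new)  [load 15/22]
  14 → bin 6 (new)  [load 14/22]
  10 → bin 7 (new)  [load 10/22]
  9 → bin 7  [load 19/22]
  7 → bin 4  [load 22/22]
  7 → bin 5  [load 22/22]
  6 → bin 6  [load 20/22]
7 bins opened.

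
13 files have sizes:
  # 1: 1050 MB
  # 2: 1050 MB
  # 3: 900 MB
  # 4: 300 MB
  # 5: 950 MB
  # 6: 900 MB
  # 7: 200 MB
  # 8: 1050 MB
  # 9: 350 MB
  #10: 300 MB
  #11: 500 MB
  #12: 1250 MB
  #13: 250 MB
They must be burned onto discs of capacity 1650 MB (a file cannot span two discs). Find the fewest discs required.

Total = 1250 + 1050 + 1050 + 1050 + 950 + 900 + 900 + 500 + 350 + 300 + 300 + 250 + 200 = 9050 MB.
Lower bound: ⌈9050/1650⌉ = 6 discs.
Also, 7 files each exceed 825 MB, and no two of those can share a disc, so at least 7 discs are needed.
A packing using 7 discs:
  disc 1: 1250 + 350 = 1600
  disc 2: 1050 + 500 = 1550
  disc 3: 1050 + 300 + 300 = 1650
  disc 4: 1050 + 250 + 200 = 1500
  disc 5: 950 = 950
  disc 6: 900 = 900
  disc 7: 900 = 900
This matches the lower bound, so 7 is optimal.

7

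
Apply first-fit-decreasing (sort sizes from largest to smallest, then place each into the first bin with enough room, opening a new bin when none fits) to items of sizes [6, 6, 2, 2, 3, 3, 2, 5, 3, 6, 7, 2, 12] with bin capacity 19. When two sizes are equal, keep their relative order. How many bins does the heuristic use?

4

Sorted descending: 12, 7, 6, 6, 6, 5, 3, 3, 3, 2, 2, 2, 2.
  12 → bin 1 (new)  [load 12/19]
  7 → bin 1  [load 19/19]
  6 → bin 2 (new)  [load 6/19]
  6 → bin 2  [load 12/19]
  6 → bin 2  [load 18/19]
  5 → bin 3 (new)  [load 5/19]
  3 → bin 3  [load 8/19]
  3 → bin 3  [load 11/19]
  3 → bin 3  [load 14/19]
  2 → bin 3  [load 16/19]
  2 → bin 3  [load 18/19]
  2 → bin 4 (new)  [load 2/19]
  2 → bin 4  [load 4/19]
4 bins opened.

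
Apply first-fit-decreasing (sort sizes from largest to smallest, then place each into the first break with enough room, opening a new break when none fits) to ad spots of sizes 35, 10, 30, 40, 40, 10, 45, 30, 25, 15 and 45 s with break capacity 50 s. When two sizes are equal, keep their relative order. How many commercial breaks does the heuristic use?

Sorted descending: 45, 45, 40, 40, 35, 30, 30, 25, 15, 10, 10.
  45 → break 1 (new)  [load 45/50]
  45 → break 2 (new)  [load 45/50]
  40 → break 3 (new)  [load 40/50]
  40 → break 4 (new)  [load 40/50]
  35 → break 5 (new)  [load 35/50]
  30 → break 6 (new)  [load 30/50]
  30 → break 7 (new)  [load 30/50]
  25 → break 8 (new)  [load 25/50]
  15 → break 5  [load 50/50]
  10 → break 3  [load 50/50]
  10 → break 4  [load 50/50]
8 commercial breaks opened.

8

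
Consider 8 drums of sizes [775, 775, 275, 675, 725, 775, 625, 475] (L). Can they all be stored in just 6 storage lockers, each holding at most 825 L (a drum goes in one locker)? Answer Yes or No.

No

Total = 5100 L; ⌈5100/825⌉ = 7.
At least 7 storage lockers are required, but only 6 are allowed.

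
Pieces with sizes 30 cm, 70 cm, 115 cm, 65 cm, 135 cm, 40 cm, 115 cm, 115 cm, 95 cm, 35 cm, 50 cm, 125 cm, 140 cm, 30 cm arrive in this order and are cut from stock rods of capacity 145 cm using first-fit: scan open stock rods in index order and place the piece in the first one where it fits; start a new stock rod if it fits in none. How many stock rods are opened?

  30 → stock rod 1 (new)  [load 30/145]
  70 → stock rod 1  [load 100/145]
  115 → stock rod 2 (new)  [load 115/145]
  65 → stock rod 3 (new)  [load 65/145]
  135 → stock rod 4 (new)  [load 135/145]
  40 → stock rod 1  [load 140/145]
  115 → stock rod 5 (new)  [load 115/145]
  115 → stock rod 6 (new)  [load 115/145]
  95 → stock rod 7 (new)  [load 95/145]
  35 → stock rod 3  [load 100/145]
  50 → stock rod 7  [load 145/145]
  125 → stock rod 8 (new)  [load 125/145]
  140 → stock rod 9 (new)  [load 140/145]
  30 → stock rod 2  [load 145/145]
9 stock rods opened.

9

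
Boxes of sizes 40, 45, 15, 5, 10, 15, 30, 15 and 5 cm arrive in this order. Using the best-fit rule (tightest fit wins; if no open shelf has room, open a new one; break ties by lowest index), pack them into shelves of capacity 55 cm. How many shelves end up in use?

  40 → shelf 1 (new)  [load 40/55]
  45 → shelf 2 (new)  [load 45/55]
  15 → shelf 1  [load 55/55]
  5 → shelf 2  [load 50/55]
  10 → shelf 3 (new)  [load 10/55]
  15 → shelf 3  [load 25/55]
  30 → shelf 3  [load 55/55]
  15 → shelf 4 (new)  [load 15/55]
  5 → shelf 2  [load 55/55]
4 shelves opened.

4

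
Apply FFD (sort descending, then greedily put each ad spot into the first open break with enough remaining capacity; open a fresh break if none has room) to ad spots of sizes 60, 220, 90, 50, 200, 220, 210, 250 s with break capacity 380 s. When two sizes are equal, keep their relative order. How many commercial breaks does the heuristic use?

5

Sorted descending: 250, 220, 220, 210, 200, 90, 60, 50.
  250 → break 1 (new)  [load 250/380]
  220 → break 2 (new)  [load 220/380]
  220 → break 3 (new)  [load 220/380]
  210 → break 4 (new)  [load 210/380]
  200 → break 5 (new)  [load 200/380]
  90 → break 1  [load 340/380]
  60 → break 2  [load 280/380]
  50 → break 2  [load 330/380]
5 commercial breaks opened.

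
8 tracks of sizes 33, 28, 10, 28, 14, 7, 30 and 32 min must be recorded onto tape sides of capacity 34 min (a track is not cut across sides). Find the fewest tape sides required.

Total = 33 + 32 + 30 + 28 + 28 + 14 + 10 + 7 = 182 min.
Lower bound: ⌈182/34⌉ = 6 tape sides.
A packing using 6 tape sides:
  side 1: 33 = 33
  side 2: 32 = 32
  side 3: 30 = 30
  side 4: 28 = 28
  side 5: 28 = 28
  side 6: 14 + 10 + 7 = 31
This matches the lower bound, so 6 is optimal.

6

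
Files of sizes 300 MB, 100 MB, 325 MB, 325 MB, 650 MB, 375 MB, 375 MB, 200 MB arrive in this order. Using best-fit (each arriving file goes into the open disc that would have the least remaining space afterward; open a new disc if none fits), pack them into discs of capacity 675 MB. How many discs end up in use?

  300 → disc 1 (new)  [load 300/675]
  100 → disc 1  [load 400/675]
  325 → disc 2 (new)  [load 325/675]
  325 → disc 2  [load 650/675]
  650 → disc 3 (new)  [load 650/675]
  375 → disc 4 (new)  [load 375/675]
  375 → disc 5 (new)  [load 375/675]
  200 → disc 1  [load 600/675]
5 discs opened.

5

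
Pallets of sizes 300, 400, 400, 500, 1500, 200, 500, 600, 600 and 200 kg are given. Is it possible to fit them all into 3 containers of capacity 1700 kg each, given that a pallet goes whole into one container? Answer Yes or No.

Total = 5200 kg; ⌈5200/1700⌉ = 4.
At least 4 containers are required, but only 3 are allowed.

No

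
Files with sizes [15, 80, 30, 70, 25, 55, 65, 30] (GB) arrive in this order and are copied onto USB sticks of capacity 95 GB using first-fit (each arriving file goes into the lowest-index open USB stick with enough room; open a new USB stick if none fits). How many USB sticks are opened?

5

  15 → USB stick 1 (new)  [load 15/95]
  80 → USB stick 1  [load 95/95]
  30 → USB stick 2 (new)  [load 30/95]
  70 → USB stick 3 (new)  [load 70/95]
  25 → USB stick 2  [load 55/95]
  55 → USB stick 4 (new)  [load 55/95]
  65 → USB stick 5 (new)  [load 65/95]
  30 → USB stick 2  [load 85/95]
5 USB sticks opened.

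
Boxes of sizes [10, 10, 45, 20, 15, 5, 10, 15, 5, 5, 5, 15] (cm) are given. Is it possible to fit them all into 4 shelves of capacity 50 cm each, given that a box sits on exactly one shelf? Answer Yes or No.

Yes

A valid assignment using 4 shelves:
  shelf 1: 45 + 5 = 50
  shelf 2: 20 + 15 + 15 = 50
  shelf 3: 15 + 10 + 10 + 10 + 5 = 50
  shelf 4: 5 + 5 = 10
Every load is within 50 cm, so 4 shelves suffice.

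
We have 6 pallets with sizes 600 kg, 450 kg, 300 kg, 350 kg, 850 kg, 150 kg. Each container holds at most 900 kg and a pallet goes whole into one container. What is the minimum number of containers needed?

4

Total = 850 + 600 + 450 + 350 + 300 + 150 = 2700 kg.
Lower bound: ⌈2700/900⌉ = 3 containers.
A packing using 4 containers:
  container 1: 850 = 850
  container 2: 600 + 300 = 900
  container 3: 450 + 350 = 800
  container 4: 150 = 150
No arrangement into 3 containers stays within capacity, so 4 is optimal.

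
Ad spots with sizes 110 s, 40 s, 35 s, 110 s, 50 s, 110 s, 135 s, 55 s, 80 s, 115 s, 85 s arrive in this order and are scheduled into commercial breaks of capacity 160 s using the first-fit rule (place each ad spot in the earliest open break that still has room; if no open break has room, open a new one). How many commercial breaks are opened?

7

  110 → break 1 (new)  [load 110/160]
  40 → break 1  [load 150/160]
  35 → break 2 (new)  [load 35/160]
  110 → break 2  [load 145/160]
  50 → break 3 (new)  [load 50/160]
  110 → break 3  [load 160/160]
  135 → break 4 (new)  [load 135/160]
  55 → break 5 (new)  [load 55/160]
  80 → break 5  [load 135/160]
  115 → break 6 (new)  [load 115/160]
  85 → break 7 (new)  [load 85/160]
7 commercial breaks opened.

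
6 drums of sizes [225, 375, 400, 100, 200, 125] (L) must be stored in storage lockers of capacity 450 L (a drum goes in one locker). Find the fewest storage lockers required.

4

Total = 400 + 375 + 225 + 200 + 125 + 100 = 1425 L.
Lower bound: ⌈1425/450⌉ = 4 storage lockers.
A packing using 4 storage lockers:
  locker 1: 400 = 400
  locker 2: 375 = 375
  locker 3: 225 + 200 = 425
  locker 4: 125 + 100 = 225
This matches the lower bound, so 4 is optimal.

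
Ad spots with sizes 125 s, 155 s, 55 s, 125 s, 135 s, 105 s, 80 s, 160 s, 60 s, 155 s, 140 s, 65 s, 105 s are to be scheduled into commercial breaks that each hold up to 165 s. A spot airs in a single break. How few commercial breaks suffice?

10

Total = 160 + 155 + 155 + 140 + 135 + 125 + 125 + 105 + 105 + 80 + 65 + 60 + 55 = 1465 s.
Lower bound: ⌈1465/165⌉ = 9 commercial breaks.
A packing using 10 commercial breaks:
  break 1: 160 = 160
  break 2: 155 = 155
  break 3: 155 = 155
  break 4: 140 = 140
  break 5: 135 = 135
  break 6: 125 = 125
  break 7: 125 = 125
  break 8: 105 + 60 = 165
  break 9: 105 + 55 = 160
  break 10: 80 + 65 = 145
No arrangement into 9 commercial breaks stays within capacity, so 10 is optimal.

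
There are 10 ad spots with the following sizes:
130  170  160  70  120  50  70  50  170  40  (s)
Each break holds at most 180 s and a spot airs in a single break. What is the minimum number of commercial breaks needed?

6

Total = 170 + 170 + 160 + 130 + 120 + 70 + 70 + 50 + 50 + 40 = 1030 s.
Lower bound: ⌈1030/180⌉ = 6 commercial breaks.
A packing using 6 commercial breaks:
  break 1: 170 = 170
  break 2: 170 = 170
  break 3: 160 = 160
  break 4: 130 + 50 = 180
  break 5: 120 + 50 = 170
  break 6: 70 + 70 + 40 = 180
This matches the lower bound, so 6 is optimal.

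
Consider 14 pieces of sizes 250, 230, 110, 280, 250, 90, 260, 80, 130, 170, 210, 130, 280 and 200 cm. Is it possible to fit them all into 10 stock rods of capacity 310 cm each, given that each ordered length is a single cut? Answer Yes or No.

Yes

A valid assignment using 10 stock rods:
  stock rod 1: 280 = 280
  stock rod 2: 280 = 280
  stock rod 3: 260 = 260
  stock rod 4: 250 = 250
  stock rod 5: 250 = 250
  stock rod 6: 230 + 80 = 310
  stock rod 7: 210 + 90 = 300
  stock rod 8: 200 + 110 = 310
  stock rod 9: 170 + 130 = 300
  stock rod 10: 130 = 130
Every load is within 310 cm, so 10 stock rods suffice.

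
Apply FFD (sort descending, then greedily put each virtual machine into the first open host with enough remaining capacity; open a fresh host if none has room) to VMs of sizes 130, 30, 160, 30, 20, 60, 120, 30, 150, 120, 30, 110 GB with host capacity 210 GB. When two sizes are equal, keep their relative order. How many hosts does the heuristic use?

Sorted descending: 160, 150, 130, 120, 120, 110, 60, 30, 30, 30, 30, 20.
  160 → host 1 (new)  [load 160/210]
  150 → host 2 (new)  [load 150/210]
  130 → host 3 (new)  [load 130/210]
  120 → host 4 (new)  [load 120/210]
  120 → host 5 (new)  [load 120/210]
  110 → host 6 (new)  [load 110/210]
  60 → host 2  [load 210/210]
  30 → host 1  [load 190/210]
  30 → host 3  [load 160/210]
  30 → host 3  [load 190/210]
  30 → host 4  [load 150/210]
  20 → host 1  [load 210/210]
6 hosts opened.

6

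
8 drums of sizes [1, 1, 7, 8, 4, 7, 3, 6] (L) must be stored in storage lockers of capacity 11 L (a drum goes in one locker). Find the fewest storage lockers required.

4

Total = 8 + 7 + 7 + 6 + 4 + 3 + 1 + 1 = 37 L.
Lower bound: ⌈37/11⌉ = 4 storage lockers.
A packing using 4 storage lockers:
  locker 1: 8 + 3 = 11
  locker 2: 7 + 4 = 11
  locker 3: 7 + 1 + 1 = 9
  locker 4: 6 = 6
This matches the lower bound, so 4 is optimal.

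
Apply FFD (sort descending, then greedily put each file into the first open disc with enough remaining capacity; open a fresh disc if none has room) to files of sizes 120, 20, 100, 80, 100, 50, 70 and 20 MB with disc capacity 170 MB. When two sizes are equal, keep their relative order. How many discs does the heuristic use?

Sorted descending: 120, 100, 100, 80, 70, 50, 20, 20.
  120 → disc 1 (new)  [load 120/170]
  100 → disc 2 (new)  [load 100/170]
  100 → disc 3 (new)  [load 100/170]
  80 → disc 4 (new)  [load 80/170]
  70 → disc 2  [load 170/170]
  50 → disc 1  [load 170/170]
  20 → disc 3  [load 120/170]
  20 → disc 3  [load 140/170]
4 discs opened.

4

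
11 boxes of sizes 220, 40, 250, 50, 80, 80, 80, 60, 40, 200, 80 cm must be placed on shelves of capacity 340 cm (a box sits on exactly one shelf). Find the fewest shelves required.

Total = 250 + 220 + 200 + 80 + 80 + 80 + 80 + 60 + 50 + 40 + 40 = 1180 cm.
Lower bound: ⌈1180/340⌉ = 4 shelves.
A packing using 4 shelves:
  shelf 1: 250 + 80 = 330
  shelf 2: 220 + 80 + 40 = 340
  shelf 3: 200 + 80 + 60 = 340
  shelf 4: 80 + 50 + 40 = 170
This matches the lower bound, so 4 is optimal.

4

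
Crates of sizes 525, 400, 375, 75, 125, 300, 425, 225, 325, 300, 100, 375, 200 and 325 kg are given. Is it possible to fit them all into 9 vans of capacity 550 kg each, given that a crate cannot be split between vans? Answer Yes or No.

A valid assignment using 9 vans:
  van 1: 525 = 525
  van 2: 425 + 125 = 550
  van 3: 400 + 100 = 500
  van 4: 375 + 75 = 450
  van 5: 375 = 375
  van 6: 325 + 225 = 550
  van 7: 325 + 200 = 525
  van 8: 300 = 300
  van 9: 300 = 300
Every load is within 550 kg, so 9 vans suffice.

Yes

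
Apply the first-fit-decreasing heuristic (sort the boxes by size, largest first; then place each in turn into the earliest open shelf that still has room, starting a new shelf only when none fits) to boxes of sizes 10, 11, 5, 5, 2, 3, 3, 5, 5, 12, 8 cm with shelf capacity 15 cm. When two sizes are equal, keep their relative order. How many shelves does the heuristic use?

Sorted descending: 12, 11, 10, 8, 5, 5, 5, 5, 3, 3, 2.
  12 → shelf 1 (new)  [load 12/15]
  11 → shelf 2 (new)  [load 11/15]
  10 → shelf 3 (new)  [load 10/15]
  8 → shelf 4 (new)  [load 8/15]
  5 → shelf 3  [load 15/15]
  5 → shelf 4  [load 13/15]
  5 → shelf 5 (new)  [load 5/15]
  5 → shelf 5  [load 10/15]
  3 → shelf 1  [load 15/15]
  3 → shelf 2  [load 14/15]
  2 → shelf 4  [load 15/15]
5 shelves opened.

5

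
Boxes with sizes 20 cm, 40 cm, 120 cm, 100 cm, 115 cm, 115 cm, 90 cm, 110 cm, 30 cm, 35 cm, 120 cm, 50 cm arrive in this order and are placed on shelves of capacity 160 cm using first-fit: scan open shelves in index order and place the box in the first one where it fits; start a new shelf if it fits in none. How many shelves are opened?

  20 → shelf 1 (new)  [load 20/160]
  40 → shelf 1  [load 60/160]
  120 → shelf 2 (new)  [load 120/160]
  100 → shelf 1  [load 160/160]
  115 → shelf 3 (new)  [load 115/160]
  115 → shelf 4 (new)  [load 115/160]
  90 → shelf 5 (new)  [load 90/160]
  110 → shelf 6 (new)  [load 110/160]
  30 → shelf 2  [load 150/160]
  35 → shelf 3  [load 150/160]
  120 → shelf 7 (new)  [load 120/160]
  50 → shelf 5  [load 140/160]
7 shelves opened.

7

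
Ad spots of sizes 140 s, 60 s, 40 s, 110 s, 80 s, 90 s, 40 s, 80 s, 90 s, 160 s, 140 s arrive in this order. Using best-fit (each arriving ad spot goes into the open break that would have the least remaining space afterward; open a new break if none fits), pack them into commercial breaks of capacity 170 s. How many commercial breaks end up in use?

7

  140 → break 1 (new)  [load 140/170]
  60 → break 2 (new)  [load 60/170]
  40 → break 2  [load 100/170]
  110 → break 3 (new)  [load 110/170]
  80 → break 4 (new)  [load 80/170]
  90 → break 4  [load 170/170]
  40 → break 3  [load 150/170]
  80 → break 5 (new)  [load 80/170]
  90 → break 5  [load 170/170]
  160 → break 6 (new)  [load 160/170]
  140 → break 7 (new)  [load 140/170]
7 commercial breaks opened.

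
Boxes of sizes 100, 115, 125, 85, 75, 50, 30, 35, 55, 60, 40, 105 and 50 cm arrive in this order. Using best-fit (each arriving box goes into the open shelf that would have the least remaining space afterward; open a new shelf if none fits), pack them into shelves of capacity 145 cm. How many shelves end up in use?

  100 → shelf 1 (new)  [load 100/145]
  115 → shelf 2 (new)  [load 115/145]
  125 → shelf 3 (new)  [load 125/145]
  85 → shelf 4 (new)  [load 85/145]
  75 → shelf 5 (new)  [load 75/145]
  50 → shelf 4  [load 135/145]
  30 → shelf 2  [load 145/145]
  35 → shelf 1  [load 135/145]
  55 → shelf 5  [load 130/145]
  60 → shelf 6 (new)  [load 60/145]
  40 → shelf 6  [load 100/145]
  105 → shelf 7 (new)  [load 105/145]
  50 → shelf 8 (new)  [load 50/145]
8 shelves opened.

8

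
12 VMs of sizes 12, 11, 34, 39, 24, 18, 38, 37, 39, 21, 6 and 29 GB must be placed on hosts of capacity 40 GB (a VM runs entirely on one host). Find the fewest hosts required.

8

Total = 39 + 39 + 38 + 37 + 34 + 29 + 24 + 21 + 18 + 12 + 11 + 6 = 308 GB.
Lower bound: ⌈308/40⌉ = 8 hosts.
A packing using 8 hosts:
  host 1: 39 = 39
  host 2: 39 = 39
  host 3: 38 = 38
  host 4: 37 = 37
  host 5: 34 + 6 = 40
  host 6: 29 + 11 = 40
  host 7: 24 + 12 = 36
  host 8: 21 + 18 = 39
This matches the lower bound, so 8 is optimal.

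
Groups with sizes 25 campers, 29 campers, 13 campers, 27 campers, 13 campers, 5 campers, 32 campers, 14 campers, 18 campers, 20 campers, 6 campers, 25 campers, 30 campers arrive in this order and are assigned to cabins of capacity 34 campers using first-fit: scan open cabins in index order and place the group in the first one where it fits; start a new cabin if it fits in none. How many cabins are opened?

  25 → cabin 1 (new)  [load 25/34]
  29 → cabin 2 (new)  [load 29/34]
  13 → cabin 3 (new)  [load 13/34]
  27 → cabin 4 (new)  [load 27/34]
  13 → cabin 3  [load 26/34]
  5 → cabin 1  [load 30/34]
  32 → cabin 5 (new)  [load 32/34]
  14 → cabin 6 (new)  [load 14/34]
  18 → cabin 6  [load 32/34]
  20 → cabin 7 (new)  [load 20/34]
  6 → cabin 3  [load 32/34]
  25 → cabin 8 (new)  [load 25/34]
  30 → cabin 9 (new)  [load 30/34]
9 cabins opened.

9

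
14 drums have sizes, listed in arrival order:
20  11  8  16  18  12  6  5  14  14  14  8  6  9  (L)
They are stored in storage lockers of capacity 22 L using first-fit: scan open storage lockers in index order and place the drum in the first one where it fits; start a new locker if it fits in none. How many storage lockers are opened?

  20 → locker 1 (new)  [load 20/22]
  11 → locker 2 (new)  [load 11/22]
  8 → locker 2  [load 19/22]
  16 → locker 3 (new)  [load 16/22]
  18 → locker 4 (new)  [load 18/22]
  12 → locker 5 (new)  [load 12/22]
  6 → locker 3  [load 22/22]
  5 → locker 5  [load 17/22]
  14 → locker 6 (new)  [load 14/22]
  14 → locker 7 (new)  [load 14/22]
  14 → locker 8 (new)  [load 14/22]
  8 → locker 6  [load 22/22]
  6 → locker 7  [load 20/22]
  9 → locker 9 (new)  [load 9/22]
9 storage lockers opened.

9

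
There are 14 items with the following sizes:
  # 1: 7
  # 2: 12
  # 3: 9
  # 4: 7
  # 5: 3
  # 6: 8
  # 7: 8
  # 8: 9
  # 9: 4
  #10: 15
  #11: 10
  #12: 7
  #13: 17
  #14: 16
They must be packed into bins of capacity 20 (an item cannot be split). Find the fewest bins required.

Total = 17 + 16 + 15 + 12 + 10 + 9 + 9 + 8 + 8 + 7 + 7 + 7 + 4 + 3 = 132.
Lower bound: ⌈132/20⌉ = 7 bins.
A packing using 8 bins:
  bin 1: 17 + 3 = 20
  bin 2: 16 + 4 = 20
  bin 3: 15 = 15
  bin 4: 12 + 8 = 20
  bin 5: 10 + 9 = 19
  bin 6: 9 + 8 = 17
  bin 7: 7 + 7 = 14
  bin 8: 7 = 7
No arrangement into 7 bins stays within capacity, so 8 is optimal.

8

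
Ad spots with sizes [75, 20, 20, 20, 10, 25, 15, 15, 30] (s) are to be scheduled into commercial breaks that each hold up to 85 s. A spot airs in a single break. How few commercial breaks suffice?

Total = 75 + 30 + 25 + 20 + 20 + 20 + 15 + 15 + 10 = 230 s.
Lower bound: ⌈230/85⌉ = 3 commercial breaks.
A packing using 3 commercial breaks:
  break 1: 75 + 10 = 85
  break 2: 30 + 25 + 20 = 75
  break 3: 20 + 20 + 15 + 15 = 70
This matches the lower bound, so 3 is optimal.

3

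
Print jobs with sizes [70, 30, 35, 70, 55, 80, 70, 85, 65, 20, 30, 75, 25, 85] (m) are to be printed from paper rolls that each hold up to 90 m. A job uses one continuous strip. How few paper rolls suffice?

10

Total = 85 + 85 + 80 + 75 + 70 + 70 + 70 + 65 + 55 + 35 + 30 + 30 + 25 + 20 = 795 m.
Lower bound: ⌈795/90⌉ = 9 paper rolls.
A packing using 10 paper rolls:
  roll 1: 85 = 85
  roll 2: 85 = 85
  roll 3: 80 = 80
  roll 4: 75 = 75
  roll 5: 70 + 20 = 90
  roll 6: 70 = 70
  roll 7: 70 = 70
  roll 8: 65 + 25 = 90
  roll 9: 55 + 35 = 90
  roll 10: 30 + 30 = 60
No arrangement into 9 paper rolls stays within capacity, so 10 is optimal.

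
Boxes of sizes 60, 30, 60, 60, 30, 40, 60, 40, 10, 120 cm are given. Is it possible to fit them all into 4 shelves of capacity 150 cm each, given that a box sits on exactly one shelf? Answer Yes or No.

A valid assignment using 4 shelves:
  shelf 1: 120 + 30 = 150
  shelf 2: 60 + 60 + 30 = 150
  shelf 3: 60 + 60 + 10 = 130
  shelf 4: 40 + 40 = 80
Every load is within 150 cm, so 4 shelves suffice.

Yes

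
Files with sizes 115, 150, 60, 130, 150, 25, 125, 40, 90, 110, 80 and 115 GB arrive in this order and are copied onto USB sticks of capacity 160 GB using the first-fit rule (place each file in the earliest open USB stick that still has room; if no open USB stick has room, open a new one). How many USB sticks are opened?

10

  115 → USB stick 1 (new)  [load 115/160]
  150 → USB stick 2 (new)  [load 150/160]
  60 → USB stick 3 (new)  [load 60/160]
  130 → USB stick 4 (new)  [load 130/160]
  150 → USB stick 5 (new)  [load 150/160]
  25 → USB stick 1  [load 140/160]
  125 → USB stick 6 (new)  [load 125/160]
  40 → USB stick 3  [load 100/160]
  90 → USB stick 7 (new)  [load 90/160]
  110 → USB stick 8 (new)  [load 110/160]
  80 → USB stick 9 (new)  [load 80/160]
  115 → USB stick 10 (new)  [load 115/160]
10 USB sticks opened.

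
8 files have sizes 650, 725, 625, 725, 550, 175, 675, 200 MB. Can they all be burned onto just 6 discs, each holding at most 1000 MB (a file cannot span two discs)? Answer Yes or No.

A valid assignment using 6 discs:
  disc 1: 725 + 200 = 925
  disc 2: 725 + 175 = 900
  disc 3: 675 = 675
  disc 4: 650 = 650
  disc 5: 625 = 625
  disc 6: 550 = 550
Every load is within 1000 MB, so 6 discs suffice.

Yes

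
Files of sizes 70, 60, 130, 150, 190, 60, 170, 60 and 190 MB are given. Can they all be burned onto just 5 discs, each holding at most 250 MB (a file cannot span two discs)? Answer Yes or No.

A valid assignment using 5 discs:
  disc 1: 190 + 60 = 250
  disc 2: 190 + 60 = 250
  disc 3: 170 + 70 = 240
  disc 4: 150 + 60 = 210
  disc 5: 130 = 130
Every load is within 250 MB, so 5 discs suffice.

Yes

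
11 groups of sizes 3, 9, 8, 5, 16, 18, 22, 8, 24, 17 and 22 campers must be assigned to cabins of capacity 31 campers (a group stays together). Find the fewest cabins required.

Total = 24 + 22 + 22 + 18 + 17 + 16 + 9 + 8 + 8 + 5 + 3 = 152 campers.
Lower bound: ⌈152/31⌉ = 5 cabins.
Also, 6 groups each exceed 31/2 campers, and no two of those can share a cabin, so at least 6 cabins are needed.
A packing using 6 cabins:
  cabin 1: 24 + 5 = 29
  cabin 2: 22 + 9 = 31
  cabin 3: 22 + 8 = 30
  cabin 4: 18 + 8 + 3 = 29
  cabin 5: 17 = 17
  cabin 6: 16 = 16
This matches the lower bound, so 6 is optimal.

6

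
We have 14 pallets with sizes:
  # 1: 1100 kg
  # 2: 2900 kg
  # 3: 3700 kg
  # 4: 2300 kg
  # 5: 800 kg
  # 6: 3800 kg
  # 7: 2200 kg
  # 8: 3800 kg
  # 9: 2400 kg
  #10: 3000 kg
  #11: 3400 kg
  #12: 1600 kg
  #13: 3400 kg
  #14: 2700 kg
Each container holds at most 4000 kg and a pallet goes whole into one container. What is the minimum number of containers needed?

11

Total = 3800 + 3800 + 3700 + 3400 + 3400 + 3000 + 2900 + 2700 + 2400 + 2300 + 2200 + 1600 + 1100 + 800 = 37100 kg.
Lower bound: ⌈37100/4000⌉ = 10 containers.
Also, 11 pallets each exceed 2000 kg, and no two of those can share a container, so at least 11 containers are needed.
A packing using 11 containers:
  container 1: 3800 = 3800
  container 2: 3800 = 3800
  container 3: 3700 = 3700
  container 4: 3400 = 3400
  container 5: 3400 = 3400
  container 6: 3000 + 800 = 3800
  container 7: 2900 + 1100 = 4000
  container 8: 2700 = 2700
  container 9: 2400 + 1600 = 4000
  container 10: 2300 = 2300
  container 11: 2200 = 2200
This matches the lower bound, so 11 is optimal.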